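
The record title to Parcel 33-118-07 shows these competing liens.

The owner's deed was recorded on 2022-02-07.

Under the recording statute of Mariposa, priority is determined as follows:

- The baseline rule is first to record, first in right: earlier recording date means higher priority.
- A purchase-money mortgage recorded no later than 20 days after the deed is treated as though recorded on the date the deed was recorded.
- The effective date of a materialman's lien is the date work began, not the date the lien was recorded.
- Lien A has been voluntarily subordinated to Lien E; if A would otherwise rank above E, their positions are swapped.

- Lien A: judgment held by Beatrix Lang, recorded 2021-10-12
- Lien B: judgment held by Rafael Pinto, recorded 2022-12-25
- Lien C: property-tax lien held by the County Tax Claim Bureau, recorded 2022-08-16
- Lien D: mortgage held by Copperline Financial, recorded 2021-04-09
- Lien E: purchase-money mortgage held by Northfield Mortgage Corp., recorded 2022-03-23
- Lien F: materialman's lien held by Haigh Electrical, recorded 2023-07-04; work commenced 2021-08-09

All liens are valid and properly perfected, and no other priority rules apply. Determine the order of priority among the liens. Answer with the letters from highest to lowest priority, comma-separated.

D, F, E, A, C, B

Adjusting effective dates: E missed the 20-day window (44 days after the deed), so its recording date stands; F relates back to 2021-08-09 (work commenced).
By effective date: D (2021-04-09), F (2021-08-09), A (2021-10-12), E (2022-03-23), C (2022-08-16), B (2022-12-25).
The subordination applies — A was senior to E — so A and E swap.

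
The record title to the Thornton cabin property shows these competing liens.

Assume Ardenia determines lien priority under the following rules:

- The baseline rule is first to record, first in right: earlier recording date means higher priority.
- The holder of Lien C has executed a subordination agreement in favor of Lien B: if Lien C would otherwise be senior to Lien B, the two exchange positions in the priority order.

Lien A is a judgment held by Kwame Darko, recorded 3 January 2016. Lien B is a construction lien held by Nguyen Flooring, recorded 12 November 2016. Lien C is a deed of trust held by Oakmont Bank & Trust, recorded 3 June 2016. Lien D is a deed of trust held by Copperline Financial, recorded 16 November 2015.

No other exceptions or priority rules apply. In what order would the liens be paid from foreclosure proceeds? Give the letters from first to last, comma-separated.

Sorted by effective date: D (16 November 2015), A (3 January 2016), C (3 June 2016), B (12 November 2016).
The subordination applies — C was senior to B — so C and B swap.

D, A, B, C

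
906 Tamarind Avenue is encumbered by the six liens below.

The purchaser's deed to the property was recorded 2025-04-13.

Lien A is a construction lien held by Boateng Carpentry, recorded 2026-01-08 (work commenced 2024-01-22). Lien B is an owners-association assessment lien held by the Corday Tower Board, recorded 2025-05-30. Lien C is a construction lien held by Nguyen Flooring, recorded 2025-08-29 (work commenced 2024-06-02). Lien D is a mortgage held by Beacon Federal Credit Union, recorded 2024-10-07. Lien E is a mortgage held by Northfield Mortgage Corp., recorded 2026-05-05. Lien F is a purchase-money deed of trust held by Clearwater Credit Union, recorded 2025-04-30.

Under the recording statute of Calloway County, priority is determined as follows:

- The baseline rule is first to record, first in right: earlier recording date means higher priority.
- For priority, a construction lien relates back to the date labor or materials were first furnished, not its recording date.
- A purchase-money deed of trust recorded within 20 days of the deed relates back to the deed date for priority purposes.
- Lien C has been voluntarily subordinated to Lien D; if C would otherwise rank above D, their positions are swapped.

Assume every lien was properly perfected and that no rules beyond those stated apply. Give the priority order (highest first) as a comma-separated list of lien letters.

A, D, C, F, B, E

Effective dates: A relates back to 2024-01-22 (work commenced); C is treated as recorded 2024-06-02, the work-commencement date; F was recorded within the 20-day window, so its effective date is the deed date 2025-04-13.
Sorted by effective date: A (2024-01-22), C (2024-06-02), D (2024-10-07), F (2025-04-13), B (2025-05-30), E (2026-05-05).
C would otherwise be senior to D, so under the subordination agreement C and D exchange positions.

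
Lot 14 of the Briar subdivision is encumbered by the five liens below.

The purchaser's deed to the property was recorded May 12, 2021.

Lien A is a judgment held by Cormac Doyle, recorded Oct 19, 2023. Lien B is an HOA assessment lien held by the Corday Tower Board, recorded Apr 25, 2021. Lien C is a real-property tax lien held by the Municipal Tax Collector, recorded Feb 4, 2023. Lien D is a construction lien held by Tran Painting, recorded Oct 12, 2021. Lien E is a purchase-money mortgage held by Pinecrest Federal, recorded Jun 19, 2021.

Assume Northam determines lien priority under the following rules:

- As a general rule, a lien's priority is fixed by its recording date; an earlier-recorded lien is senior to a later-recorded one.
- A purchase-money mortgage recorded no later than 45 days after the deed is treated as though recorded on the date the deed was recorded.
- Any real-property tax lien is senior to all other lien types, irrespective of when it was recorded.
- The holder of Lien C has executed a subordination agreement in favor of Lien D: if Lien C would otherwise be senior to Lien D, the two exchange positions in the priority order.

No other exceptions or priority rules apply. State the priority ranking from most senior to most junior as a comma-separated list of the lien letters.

Effective dates after the stated exceptions: E relates back to the deed date May 12, 2021.
C, as a real-property tax lien, has superpriority and ranks first.
The other liens, earliest effective date first: B (Apr 25, 2021), E (May 12, 2021), D (Oct 12, 2021), A (Oct 19, 2023).
The subordination applies — C was senior to D — so C and D swap.

D, B, E, C, A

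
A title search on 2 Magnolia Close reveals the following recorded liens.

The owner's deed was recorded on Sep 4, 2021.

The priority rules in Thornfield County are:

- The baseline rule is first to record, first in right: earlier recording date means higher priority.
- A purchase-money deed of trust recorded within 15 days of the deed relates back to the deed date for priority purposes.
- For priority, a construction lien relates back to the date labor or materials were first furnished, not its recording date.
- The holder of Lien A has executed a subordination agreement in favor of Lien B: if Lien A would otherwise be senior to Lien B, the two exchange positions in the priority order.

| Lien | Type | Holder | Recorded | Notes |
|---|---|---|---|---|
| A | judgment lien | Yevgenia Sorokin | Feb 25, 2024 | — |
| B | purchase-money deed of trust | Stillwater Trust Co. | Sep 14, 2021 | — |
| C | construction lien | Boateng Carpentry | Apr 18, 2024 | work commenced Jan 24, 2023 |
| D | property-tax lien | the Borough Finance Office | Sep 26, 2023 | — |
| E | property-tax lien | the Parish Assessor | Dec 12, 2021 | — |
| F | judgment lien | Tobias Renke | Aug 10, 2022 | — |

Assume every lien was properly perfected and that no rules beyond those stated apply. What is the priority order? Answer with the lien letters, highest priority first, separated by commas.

Effective dates: B was recorded within the 15-day window, so its effective date is the deed date Sep 4, 2021; C is treated as recorded Jan 24, 2023, the work-commencement date.
By effective date: B (Sep 4, 2021), E (Dec 12, 2021), F (Aug 10, 2022), C (Jan 24, 2023), D (Sep 26, 2023), A (Feb 25, 2024).
A already ranks below B; the subordination has no effect.

B, E, F, C, D, A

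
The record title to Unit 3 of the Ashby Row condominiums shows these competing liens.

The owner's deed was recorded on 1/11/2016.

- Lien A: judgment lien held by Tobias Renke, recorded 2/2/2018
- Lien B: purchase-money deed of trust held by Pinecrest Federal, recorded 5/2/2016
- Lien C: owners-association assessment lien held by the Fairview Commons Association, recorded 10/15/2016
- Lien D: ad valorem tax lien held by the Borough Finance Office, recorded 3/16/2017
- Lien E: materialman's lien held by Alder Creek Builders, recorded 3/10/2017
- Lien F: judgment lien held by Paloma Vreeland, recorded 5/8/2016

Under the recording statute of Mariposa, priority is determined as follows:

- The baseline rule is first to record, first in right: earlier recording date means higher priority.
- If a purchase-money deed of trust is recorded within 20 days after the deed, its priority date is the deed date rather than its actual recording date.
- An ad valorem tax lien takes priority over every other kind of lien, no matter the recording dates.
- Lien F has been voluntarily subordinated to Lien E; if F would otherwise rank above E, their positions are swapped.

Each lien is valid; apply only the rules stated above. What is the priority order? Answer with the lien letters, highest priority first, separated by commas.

D, B, E, C, F, A

Effective dates after the stated exceptions: B missed the 20-day window (112 days after the deed), so its recording date stands.
D is an ad valorem tax lien, so it outranks all other liens regardless of date.
Remaining liens by effective date: B (5/2/2016), F (5/8/2016), C (10/15/2016), E (3/10/2017), A (2/2/2018).
The subordination applies — F was senior to E — so F and E swap.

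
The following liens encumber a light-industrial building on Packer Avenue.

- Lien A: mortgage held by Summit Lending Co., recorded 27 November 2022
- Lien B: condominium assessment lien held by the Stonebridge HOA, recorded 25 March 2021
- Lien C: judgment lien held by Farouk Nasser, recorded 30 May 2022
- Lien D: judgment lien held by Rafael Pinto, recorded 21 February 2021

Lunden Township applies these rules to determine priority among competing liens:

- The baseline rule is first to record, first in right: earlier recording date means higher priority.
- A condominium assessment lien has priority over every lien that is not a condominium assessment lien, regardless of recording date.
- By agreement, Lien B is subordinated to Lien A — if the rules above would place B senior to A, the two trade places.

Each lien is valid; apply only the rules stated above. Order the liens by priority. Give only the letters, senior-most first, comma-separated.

B, as a condominium assessment lien, has superpriority and ranks first.
Remaining liens by effective date: D (21 February 2021), C (30 May 2022), A (27 November 2022).
B would otherwise be senior to A, so under the subordination agreement B and A exchange positions.

A, D, C, B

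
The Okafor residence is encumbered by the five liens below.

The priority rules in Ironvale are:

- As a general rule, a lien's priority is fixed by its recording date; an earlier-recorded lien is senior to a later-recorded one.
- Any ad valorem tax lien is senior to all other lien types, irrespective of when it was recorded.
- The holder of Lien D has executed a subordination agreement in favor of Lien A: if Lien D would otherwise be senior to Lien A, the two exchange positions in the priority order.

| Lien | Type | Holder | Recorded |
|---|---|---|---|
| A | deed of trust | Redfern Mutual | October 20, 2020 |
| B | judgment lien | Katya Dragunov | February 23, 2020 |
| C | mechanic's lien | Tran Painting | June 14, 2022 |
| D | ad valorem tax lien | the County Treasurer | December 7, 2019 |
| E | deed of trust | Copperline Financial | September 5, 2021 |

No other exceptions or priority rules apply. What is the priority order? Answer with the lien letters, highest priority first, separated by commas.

D is an ad valorem tax lien, so it outranks all other liens regardless of date.
The other liens, earliest effective date first: B (February 23, 2020), A (October 20, 2020), E (September 5, 2021), C (June 14, 2022).
The subordination applies — D was senior to A — so D and A swap.

A, B, D, E, C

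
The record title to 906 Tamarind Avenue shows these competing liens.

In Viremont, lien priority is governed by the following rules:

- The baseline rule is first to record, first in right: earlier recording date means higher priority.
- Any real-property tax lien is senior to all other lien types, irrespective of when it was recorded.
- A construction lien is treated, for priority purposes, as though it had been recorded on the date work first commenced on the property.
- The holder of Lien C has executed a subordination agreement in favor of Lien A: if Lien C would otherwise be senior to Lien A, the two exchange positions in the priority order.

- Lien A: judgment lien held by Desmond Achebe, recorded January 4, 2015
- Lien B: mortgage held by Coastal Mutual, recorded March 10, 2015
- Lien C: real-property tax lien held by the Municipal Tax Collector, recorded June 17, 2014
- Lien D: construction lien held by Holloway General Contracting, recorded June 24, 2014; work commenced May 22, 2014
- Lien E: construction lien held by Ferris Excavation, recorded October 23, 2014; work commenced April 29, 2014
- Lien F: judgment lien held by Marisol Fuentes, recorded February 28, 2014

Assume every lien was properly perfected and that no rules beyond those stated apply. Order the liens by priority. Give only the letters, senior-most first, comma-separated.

First, effective dates: D relates back to May 22, 2014 (work commenced); E relates back to April 29, 2014 (work commenced).
C is a real-property tax lien, so it outranks all other liens regardless of date.
Remaining liens by effective date: F (February 28, 2014), E (April 29, 2014), D (May 22, 2014), A (January 4, 2015), B (March 10, 2015).
C would otherwise be senior to A, so under the subordination agreement C and A exchange positions.

A, F, E, D, C, B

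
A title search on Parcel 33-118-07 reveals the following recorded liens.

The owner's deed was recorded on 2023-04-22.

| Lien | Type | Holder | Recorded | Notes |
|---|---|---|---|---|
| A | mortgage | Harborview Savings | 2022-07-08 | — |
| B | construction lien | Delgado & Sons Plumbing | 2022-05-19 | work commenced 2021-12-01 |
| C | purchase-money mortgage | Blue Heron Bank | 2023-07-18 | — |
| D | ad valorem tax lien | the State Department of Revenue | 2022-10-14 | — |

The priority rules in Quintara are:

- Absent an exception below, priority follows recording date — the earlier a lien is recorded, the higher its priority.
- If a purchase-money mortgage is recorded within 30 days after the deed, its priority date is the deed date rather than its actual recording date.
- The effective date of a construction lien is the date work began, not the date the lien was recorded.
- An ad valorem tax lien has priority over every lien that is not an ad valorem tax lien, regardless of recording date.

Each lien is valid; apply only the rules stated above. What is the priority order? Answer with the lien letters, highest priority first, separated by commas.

D, B, A, C

Effective dates: B is treated as recorded 2021-12-01, the work-commencement date; C was recorded 87 days after the deed — beyond 30 days — so no relation-back applies.
As an ad valorem tax lien, D is senior to every other lien.
Ordering the rest by effective date: B (2021-12-01), A (2022-07-08), C (2023-07-18).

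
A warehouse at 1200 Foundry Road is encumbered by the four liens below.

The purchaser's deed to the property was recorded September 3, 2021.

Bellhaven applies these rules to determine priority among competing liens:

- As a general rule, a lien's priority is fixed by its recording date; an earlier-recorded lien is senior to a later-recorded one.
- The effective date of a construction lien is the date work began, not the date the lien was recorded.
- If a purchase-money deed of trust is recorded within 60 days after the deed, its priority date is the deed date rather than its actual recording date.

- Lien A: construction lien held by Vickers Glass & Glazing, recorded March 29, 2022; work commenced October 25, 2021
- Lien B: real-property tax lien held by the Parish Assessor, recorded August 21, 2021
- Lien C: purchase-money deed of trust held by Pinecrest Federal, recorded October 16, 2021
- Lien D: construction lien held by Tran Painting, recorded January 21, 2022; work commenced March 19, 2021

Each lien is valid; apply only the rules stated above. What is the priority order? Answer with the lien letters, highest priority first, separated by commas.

D, B, C, A

First, effective dates: A relates back to October 25, 2021 (work commenced); C relates back to the deed date September 3, 2021; D is treated as recorded March 19, 2021, the work-commencement date.
By effective date, earliest first: D (March 19, 2021), B (August 21, 2021), C (September 3, 2021), A (October 25, 2021).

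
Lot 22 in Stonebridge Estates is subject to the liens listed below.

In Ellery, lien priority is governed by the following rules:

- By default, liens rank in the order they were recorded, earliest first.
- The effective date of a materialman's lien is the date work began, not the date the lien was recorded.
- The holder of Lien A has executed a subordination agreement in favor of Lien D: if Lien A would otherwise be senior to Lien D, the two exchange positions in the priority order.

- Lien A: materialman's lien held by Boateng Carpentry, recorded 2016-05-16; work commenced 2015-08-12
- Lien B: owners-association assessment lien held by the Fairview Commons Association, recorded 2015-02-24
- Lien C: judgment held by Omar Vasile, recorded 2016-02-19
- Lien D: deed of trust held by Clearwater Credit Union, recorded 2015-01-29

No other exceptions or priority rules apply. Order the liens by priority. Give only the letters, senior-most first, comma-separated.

D, B, A, C

First, effective dates: A is treated as recorded 2015-08-12, the work-commencement date.
By effective date, earliest first: D (2015-01-29), B (2015-02-24), A (2015-08-12), C (2016-02-19).
A already ranks below D; the subordination has no effect.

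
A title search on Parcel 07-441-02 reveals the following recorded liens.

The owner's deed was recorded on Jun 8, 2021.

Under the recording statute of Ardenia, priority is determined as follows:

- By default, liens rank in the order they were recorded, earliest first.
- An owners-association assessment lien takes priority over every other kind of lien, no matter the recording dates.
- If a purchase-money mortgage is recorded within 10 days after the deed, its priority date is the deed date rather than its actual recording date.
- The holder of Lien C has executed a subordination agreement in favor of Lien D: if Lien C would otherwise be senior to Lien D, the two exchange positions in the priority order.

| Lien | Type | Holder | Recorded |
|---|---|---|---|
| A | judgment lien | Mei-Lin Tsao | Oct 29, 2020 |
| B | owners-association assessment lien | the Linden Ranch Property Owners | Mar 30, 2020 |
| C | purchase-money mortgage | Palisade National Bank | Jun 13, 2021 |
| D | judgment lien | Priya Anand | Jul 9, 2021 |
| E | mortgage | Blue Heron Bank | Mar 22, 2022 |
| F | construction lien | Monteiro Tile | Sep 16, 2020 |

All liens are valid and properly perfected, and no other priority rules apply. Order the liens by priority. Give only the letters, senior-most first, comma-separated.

Effective dates after the stated exceptions: C's effective date is the deed date, Jun 8, 2021.
B, as an owners-association assessment lien, has superpriority and ranks first.
The other liens, earliest effective date first: F (Sep 16, 2020), A (Oct 29, 2020), C (Jun 8, 2021), D (Jul 9, 2021), E (Mar 22, 2022).
Because C would otherwise rank above D, the subordination swaps them.

B, F, A, D, C, E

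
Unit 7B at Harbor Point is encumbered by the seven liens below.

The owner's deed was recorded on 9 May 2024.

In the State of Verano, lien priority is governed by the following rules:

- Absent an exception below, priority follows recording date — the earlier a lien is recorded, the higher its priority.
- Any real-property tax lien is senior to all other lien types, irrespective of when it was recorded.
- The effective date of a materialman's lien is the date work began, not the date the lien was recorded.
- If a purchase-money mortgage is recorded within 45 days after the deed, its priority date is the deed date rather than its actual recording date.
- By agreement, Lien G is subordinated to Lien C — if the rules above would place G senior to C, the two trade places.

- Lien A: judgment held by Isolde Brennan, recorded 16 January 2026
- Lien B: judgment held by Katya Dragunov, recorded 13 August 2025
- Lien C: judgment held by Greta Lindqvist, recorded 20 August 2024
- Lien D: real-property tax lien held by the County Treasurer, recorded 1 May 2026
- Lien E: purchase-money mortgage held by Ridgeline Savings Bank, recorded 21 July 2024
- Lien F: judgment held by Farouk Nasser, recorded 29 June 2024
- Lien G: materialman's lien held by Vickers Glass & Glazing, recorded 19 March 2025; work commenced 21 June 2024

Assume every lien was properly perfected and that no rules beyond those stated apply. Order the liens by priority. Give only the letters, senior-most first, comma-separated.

D, C, F, E, G, B, A

First, effective dates: E was recorded 73 days after the deed, outside the 45-day window, so it keeps its recording date; G's effective date is 21 June 2024, when work began.
D, as a real-property tax lien, has superpriority and ranks first.
The other liens, earliest effective date first: G (21 June 2024), F (29 June 2024), E (21 July 2024), C (20 August 2024), B (13 August 2025), A (16 January 2026).
The subordination applies — G was senior to C — so G and C swap.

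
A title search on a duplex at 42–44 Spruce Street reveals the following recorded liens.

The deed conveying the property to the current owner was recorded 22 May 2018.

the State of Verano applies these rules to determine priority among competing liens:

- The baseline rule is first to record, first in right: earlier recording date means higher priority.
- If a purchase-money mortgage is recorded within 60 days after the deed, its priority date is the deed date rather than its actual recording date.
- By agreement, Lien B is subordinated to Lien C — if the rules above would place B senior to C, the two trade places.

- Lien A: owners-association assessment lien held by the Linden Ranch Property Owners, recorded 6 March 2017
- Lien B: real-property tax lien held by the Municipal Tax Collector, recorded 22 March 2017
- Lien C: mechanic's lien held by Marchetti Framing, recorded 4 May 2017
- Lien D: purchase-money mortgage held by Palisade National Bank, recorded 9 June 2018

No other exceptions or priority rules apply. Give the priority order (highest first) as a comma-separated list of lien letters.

Adjusting effective dates: D's effective date is the deed date, 22 May 2018.
By effective date: A (6 March 2017), B (22 March 2017), C (4 May 2017), D (22 May 2018).
B would otherwise be senior to C, so under the subordination agreement B and C exchange positions.

A, C, B, D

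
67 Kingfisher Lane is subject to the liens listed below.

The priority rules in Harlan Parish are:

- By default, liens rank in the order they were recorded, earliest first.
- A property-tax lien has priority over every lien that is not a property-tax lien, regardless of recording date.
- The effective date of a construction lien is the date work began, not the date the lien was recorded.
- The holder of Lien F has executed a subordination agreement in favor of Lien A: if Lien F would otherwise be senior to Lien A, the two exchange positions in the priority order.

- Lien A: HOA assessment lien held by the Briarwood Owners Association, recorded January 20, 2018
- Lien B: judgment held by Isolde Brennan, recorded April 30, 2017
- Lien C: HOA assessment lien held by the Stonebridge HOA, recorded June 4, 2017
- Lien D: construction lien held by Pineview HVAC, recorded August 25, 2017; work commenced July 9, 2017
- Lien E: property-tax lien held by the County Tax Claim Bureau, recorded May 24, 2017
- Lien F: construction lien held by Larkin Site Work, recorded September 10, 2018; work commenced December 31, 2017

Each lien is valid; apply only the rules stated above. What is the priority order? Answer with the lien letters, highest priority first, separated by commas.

Effective dates: D's effective date is July 9, 2017, when work began; F is treated as recorded December 31, 2017, the work-commencement date.
E is a property-tax lien and takes priority over every other lien.
The other liens, earliest effective date first: B (April 30, 2017), C (June 4, 2017), D (July 9, 2017), F (December 31, 2017), A (January 20, 2018).
Because F would otherwise rank above A, the subordination swaps them.

E, B, C, D, A, F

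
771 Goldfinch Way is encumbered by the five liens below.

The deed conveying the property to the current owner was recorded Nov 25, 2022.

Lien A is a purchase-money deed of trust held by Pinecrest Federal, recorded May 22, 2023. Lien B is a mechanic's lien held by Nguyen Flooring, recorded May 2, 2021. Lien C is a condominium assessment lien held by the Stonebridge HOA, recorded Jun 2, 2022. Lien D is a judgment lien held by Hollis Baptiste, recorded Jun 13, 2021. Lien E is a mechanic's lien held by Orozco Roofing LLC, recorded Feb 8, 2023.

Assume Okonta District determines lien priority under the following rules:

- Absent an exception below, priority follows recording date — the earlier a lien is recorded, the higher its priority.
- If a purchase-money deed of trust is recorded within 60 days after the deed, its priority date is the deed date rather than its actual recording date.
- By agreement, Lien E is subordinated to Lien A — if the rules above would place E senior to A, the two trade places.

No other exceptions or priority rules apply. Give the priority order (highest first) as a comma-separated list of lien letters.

First, effective dates: A missed the 60-day window (178 days after the deed), so its recording date stands.
Sorted by effective date: B (May 2, 2021), D (Jun 13, 2021), C (Jun 2, 2022), E (Feb 8, 2023), A (May 22, 2023).
E would otherwise be senior to A, so under the subordination agreement E and A exchange positions.

B, D, C, A, E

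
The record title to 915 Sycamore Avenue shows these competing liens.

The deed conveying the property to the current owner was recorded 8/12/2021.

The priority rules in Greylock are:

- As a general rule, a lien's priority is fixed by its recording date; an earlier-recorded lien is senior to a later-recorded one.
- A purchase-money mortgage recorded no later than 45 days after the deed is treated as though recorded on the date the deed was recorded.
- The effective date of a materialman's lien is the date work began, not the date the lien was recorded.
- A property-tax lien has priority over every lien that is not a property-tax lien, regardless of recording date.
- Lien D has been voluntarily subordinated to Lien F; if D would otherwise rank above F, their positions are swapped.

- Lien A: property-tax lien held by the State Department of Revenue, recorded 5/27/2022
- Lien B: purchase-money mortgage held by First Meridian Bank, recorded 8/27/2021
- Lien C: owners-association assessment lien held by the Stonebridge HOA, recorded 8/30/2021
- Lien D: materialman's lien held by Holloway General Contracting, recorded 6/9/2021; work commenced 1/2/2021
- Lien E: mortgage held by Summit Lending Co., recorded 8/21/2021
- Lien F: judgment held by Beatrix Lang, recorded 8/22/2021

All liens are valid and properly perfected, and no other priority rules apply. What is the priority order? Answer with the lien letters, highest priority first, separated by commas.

A, F, B, E, D, C

First, effective dates: B was recorded within the 45-day window, so its effective date is the deed date 8/12/2021; D is treated as recorded 1/2/2021, the work-commencement date.
As a property-tax lien, A is senior to every other lien.
Among the remaining liens, by effective date: D (1/2/2021), B (8/12/2021), E (8/21/2021), F (8/22/2021), C (8/30/2021).
D would otherwise be senior to F, so under the subordination agreement D and F exchange positions.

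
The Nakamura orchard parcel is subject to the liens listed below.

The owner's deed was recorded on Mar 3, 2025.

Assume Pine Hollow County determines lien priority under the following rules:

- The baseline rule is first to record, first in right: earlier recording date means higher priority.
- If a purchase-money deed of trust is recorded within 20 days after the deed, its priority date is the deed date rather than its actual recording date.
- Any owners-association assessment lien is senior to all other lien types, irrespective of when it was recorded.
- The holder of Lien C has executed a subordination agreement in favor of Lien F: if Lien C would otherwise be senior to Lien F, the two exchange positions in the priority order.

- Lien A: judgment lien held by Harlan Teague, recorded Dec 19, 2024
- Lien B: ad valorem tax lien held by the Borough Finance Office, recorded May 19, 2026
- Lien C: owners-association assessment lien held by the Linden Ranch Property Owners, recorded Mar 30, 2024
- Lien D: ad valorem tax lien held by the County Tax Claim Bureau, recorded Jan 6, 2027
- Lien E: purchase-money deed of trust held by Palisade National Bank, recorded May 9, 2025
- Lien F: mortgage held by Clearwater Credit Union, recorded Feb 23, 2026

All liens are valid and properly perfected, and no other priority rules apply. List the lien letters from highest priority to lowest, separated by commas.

F, A, E, C, B, D

Adjusting effective dates: E missed the 20-day window (67 days after the deed), so its recording date stands.
C is an owners-association assessment lien and takes priority over every other lien.
Remaining liens by effective date: A (Dec 19, 2024), E (May 9, 2025), F (Feb 23, 2026), B (May 19, 2026), D (Jan 6, 2027).
C would otherwise be senior to F, so under the subordination agreement C and F exchange positions.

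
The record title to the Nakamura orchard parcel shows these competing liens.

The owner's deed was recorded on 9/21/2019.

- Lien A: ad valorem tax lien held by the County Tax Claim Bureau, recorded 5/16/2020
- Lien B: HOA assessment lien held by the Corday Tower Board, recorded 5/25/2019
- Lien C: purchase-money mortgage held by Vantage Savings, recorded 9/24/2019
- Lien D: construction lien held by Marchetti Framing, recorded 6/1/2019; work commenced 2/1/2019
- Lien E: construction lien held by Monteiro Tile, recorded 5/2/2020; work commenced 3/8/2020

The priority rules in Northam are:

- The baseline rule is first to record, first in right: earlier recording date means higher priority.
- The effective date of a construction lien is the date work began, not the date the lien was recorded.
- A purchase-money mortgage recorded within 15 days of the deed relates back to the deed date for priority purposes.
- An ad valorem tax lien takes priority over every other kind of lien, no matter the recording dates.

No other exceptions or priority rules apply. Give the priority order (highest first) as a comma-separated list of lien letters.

A, D, B, C, E

Effective dates after the stated exceptions: C relates back to the deed date 9/21/2019; D relates back to 2/1/2019 (work commenced); E's effective date is 3/8/2020, when work began.
A, as an ad valorem tax lien, has superpriority and ranks first.
Ordering the rest by effective date: D (2/1/2019), B (5/25/2019), C (9/21/2019), E (3/8/2020).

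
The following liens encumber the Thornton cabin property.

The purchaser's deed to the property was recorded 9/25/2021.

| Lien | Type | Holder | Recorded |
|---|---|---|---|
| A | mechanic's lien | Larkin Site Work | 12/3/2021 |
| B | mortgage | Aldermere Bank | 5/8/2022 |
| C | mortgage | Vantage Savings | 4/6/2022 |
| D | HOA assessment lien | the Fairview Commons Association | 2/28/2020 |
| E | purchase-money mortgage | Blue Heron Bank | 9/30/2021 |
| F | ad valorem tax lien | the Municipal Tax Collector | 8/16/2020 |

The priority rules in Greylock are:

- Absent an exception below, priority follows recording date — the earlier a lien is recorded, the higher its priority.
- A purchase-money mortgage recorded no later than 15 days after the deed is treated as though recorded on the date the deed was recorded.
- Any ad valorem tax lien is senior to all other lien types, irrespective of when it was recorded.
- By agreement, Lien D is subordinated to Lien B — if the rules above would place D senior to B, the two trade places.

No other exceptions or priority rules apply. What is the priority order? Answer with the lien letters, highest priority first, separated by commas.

F, B, E, A, C, D

First, effective dates: E was recorded within the 15-day window, so its effective date is the deed date 9/25/2021.
F is an ad valorem tax lien and takes priority over every other lien.
Ordering the rest by effective date: D (2/28/2020), E (9/25/2021), A (12/3/2021), C (4/6/2022), B (5/8/2022).
Because D would otherwise rank above B, the subordination swaps them.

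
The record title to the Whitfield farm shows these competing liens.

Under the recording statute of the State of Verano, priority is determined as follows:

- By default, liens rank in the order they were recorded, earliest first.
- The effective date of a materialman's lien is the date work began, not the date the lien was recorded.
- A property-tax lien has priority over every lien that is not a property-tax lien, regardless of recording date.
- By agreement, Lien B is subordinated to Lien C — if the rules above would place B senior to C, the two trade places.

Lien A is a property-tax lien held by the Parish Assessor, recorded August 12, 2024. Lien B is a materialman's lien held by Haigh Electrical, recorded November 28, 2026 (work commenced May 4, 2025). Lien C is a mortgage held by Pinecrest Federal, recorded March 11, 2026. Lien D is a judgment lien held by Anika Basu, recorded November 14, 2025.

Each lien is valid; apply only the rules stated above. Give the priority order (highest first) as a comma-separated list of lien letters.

A, C, D, B

First, effective dates: B is treated as recorded May 4, 2025, the work-commencement date.
As a property-tax lien, A is senior to every other lien.
Remaining liens by effective date: B (May 4, 2025), D (November 14, 2025), C (March 11, 2026).
B is senior to C before the subordination, so the two trade places.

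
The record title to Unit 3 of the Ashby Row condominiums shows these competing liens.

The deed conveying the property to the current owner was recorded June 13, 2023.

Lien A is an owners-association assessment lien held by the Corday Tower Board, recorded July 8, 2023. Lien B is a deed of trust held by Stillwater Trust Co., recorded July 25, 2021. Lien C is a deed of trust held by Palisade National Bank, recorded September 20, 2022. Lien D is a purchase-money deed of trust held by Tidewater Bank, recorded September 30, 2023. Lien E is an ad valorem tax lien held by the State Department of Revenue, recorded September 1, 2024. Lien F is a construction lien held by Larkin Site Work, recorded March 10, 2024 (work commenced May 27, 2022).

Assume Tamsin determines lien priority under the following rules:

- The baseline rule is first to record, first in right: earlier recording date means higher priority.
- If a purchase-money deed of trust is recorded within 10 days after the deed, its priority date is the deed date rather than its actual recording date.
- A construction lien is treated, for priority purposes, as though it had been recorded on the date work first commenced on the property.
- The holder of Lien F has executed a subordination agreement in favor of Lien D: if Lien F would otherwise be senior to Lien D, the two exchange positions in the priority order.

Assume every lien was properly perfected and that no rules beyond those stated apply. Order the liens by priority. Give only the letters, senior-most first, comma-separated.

B, D, C, A, F, E

Effective dates after the stated exceptions: D was recorded 109 days after the deed, outside the 10-day window, so it keeps its recording date; F relates back to May 27, 2022 (work commenced).
Ordering by effective date: B (July 25, 2021), F (May 27, 2022), C (September 20, 2022), A (July 8, 2023), D (September 30, 2023), E (September 1, 2024).
F would otherwise be senior to D, so under the subordination agreement F and D exchange positions.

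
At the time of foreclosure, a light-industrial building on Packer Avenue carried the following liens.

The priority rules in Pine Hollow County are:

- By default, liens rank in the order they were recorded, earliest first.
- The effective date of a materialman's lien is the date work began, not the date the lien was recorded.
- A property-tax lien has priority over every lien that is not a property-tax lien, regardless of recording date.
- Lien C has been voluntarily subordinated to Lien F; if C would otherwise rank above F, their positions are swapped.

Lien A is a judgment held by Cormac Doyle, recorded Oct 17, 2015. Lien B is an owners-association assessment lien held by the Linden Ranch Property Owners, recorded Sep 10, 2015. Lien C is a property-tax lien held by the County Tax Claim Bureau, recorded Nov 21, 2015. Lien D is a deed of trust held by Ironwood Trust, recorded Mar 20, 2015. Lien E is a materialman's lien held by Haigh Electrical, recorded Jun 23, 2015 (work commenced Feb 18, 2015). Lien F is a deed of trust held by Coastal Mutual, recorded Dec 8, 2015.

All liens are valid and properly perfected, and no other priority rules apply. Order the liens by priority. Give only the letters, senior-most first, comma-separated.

F, E, D, B, A, C

Effective dates after the stated exceptions: E relates back to Feb 18, 2015 (work commenced).
C, as a property-tax lien, has superpriority and ranks first.
Ordering the rest by effective date: E (Feb 18, 2015), D (Mar 20, 2015), B (Sep 10, 2015), A (Oct 17, 2015), F (Dec 8, 2015).
The subordination applies — C was senior to F — so C and F swap.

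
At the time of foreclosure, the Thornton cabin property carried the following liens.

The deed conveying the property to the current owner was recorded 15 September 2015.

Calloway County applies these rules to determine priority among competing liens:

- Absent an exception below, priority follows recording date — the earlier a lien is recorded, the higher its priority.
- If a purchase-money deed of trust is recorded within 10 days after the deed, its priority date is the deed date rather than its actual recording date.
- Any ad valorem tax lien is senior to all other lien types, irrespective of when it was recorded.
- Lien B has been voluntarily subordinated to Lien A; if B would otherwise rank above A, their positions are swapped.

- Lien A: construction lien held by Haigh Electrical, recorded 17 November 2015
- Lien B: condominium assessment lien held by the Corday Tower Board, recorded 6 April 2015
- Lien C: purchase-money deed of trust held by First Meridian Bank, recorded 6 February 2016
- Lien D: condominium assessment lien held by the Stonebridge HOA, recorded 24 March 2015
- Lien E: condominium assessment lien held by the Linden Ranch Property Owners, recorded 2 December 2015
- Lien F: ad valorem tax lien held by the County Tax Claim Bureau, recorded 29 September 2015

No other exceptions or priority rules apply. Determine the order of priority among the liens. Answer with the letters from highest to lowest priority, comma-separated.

F, D, A, B, E, C

Effective dates after the stated exceptions: C was recorded 144 days after the deed — beyond 10 days — so no relation-back applies.
F is an ad valorem tax lien, so it outranks all other liens regardless of date.
Among the remaining liens, by effective date: D (24 March 2015), B (6 April 2015), A (17 November 2015), E (2 December 2015), C (6 February 2016).
Because B would otherwise rank above A, the subordination swaps them.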